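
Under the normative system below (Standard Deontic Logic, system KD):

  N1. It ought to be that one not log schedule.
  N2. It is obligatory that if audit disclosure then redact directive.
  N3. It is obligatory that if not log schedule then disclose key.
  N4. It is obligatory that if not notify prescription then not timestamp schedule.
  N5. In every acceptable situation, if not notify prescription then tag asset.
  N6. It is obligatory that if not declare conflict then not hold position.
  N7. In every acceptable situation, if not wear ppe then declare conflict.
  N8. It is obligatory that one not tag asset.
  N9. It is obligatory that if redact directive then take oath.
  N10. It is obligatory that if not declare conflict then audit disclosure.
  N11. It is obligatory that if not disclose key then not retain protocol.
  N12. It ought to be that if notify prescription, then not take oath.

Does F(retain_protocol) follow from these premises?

No

Premise 11 is O(¬disclose_key → ¬retain_protocol), but O(¬disclose_key) is not derivable from the premises, so it does not yield O(¬retain_protocol).
No other premise forces O(¬retain_protocol). An ideal world satisfying every premise can still have retain_protocol true, so F(retain_protocol) is not derivable.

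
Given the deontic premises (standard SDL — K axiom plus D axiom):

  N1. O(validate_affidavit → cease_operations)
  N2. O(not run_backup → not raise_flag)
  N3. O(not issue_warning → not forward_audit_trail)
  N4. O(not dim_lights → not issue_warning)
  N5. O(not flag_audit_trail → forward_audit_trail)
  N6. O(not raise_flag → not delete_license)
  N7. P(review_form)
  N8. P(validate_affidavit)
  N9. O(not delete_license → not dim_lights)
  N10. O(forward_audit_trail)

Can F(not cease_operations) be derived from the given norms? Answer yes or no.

No

Premise 1 is O(validate_affidavit → cease_operations), but O(validate_affidavit) is not derivable from the premises (the permission P(validate_affidavit) asserts only not O(not validate_affidavit), not O(validate_affidavit)), so it does not yield O(cease_operations).
No other premise forces O(cease_operations). An ideal world satisfying every premise can still have not cease_operations true, so F(not cease_operations) is not derivable.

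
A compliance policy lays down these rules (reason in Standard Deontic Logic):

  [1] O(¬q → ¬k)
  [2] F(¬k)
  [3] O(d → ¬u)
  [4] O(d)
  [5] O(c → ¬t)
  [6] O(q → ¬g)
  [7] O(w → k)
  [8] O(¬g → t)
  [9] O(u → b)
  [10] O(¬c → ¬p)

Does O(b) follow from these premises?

No

Premise 9 is O(u → b), but O(u) is not derivable from the premises, so it does not yield O(b).
No other premise forces O(b). An ideal world satisfying every premise can still have b false, so O(b) is not derivable.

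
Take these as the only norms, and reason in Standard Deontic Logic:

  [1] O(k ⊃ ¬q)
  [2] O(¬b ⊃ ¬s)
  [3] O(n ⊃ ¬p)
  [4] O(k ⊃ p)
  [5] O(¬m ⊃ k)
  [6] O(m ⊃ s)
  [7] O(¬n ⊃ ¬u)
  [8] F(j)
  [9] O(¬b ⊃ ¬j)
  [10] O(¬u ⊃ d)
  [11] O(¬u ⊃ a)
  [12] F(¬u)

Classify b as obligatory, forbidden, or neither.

F(¬u) at premise 12 means O(u).
Premise 7 is O(¬n ⊃ ¬u); contrapositively O(u ⊃ n). Since O(u) holds, K gives O(n).
Applying K to premise 3 (O(n ⊃ ¬p)) and O(n) yields O(¬p).
Premise 4 is O(k ⊃ p); contrapositively O(¬p ⊃ ¬k). Since O(¬p) holds, K gives O(¬k).
Premise 5, O(¬m ⊃ k), contraposes to O(¬k ⊃ m); with O(¬k) we get O(m).
Premise 6 is O(m ⊃ s); since O(m), deontic closure gives O(s).
The contrapositive of premise 2 (O(¬b ⊃ ¬s)) is O(s ⊃ b), and O(s) is already established, so O(b).
Premises 1, 8, 9, 10, 11 do not contribute to this derivation.
Hence b is obligatory.

Obligatory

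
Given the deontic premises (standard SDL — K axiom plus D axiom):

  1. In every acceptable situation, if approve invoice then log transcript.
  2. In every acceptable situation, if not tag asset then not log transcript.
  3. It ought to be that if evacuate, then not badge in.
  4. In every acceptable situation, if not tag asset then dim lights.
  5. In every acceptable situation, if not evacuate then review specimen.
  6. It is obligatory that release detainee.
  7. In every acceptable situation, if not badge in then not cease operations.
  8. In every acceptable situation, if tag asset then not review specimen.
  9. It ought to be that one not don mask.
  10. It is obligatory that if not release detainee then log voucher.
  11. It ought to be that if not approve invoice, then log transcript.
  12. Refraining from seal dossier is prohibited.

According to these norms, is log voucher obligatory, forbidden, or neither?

Neither

Premise 10 is O(¬release_detainee → log_voucher), but O(¬release_detainee) is not derivable from the premises, so it does not yield O(log_voucher).
No premise or chain of K-axiom applications forces O(log_voucher), and none forces O(¬log_voucher). So log_voucher is neither obligatory nor forbidden under these norms.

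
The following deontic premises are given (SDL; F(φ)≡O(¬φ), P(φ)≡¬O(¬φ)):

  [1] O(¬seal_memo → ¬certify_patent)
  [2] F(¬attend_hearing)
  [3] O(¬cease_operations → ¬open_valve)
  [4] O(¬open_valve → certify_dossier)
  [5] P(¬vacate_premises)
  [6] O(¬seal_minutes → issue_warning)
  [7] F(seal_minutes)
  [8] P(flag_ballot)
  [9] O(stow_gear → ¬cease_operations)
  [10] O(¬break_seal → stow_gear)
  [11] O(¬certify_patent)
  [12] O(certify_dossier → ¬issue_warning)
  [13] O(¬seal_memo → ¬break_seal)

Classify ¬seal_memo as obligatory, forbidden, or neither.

Premise 7 is F(seal_minutes), i.e. O(¬seal_minutes).
From O(¬seal_minutes) and premise 6, O(¬seal_minutes → issue_warning), we obtain O(issue_warning).
The contrapositive of premise 12 (O(certify_dossier → ¬issue_warning)) is O(issue_warning → ¬certify_dossier), and O(issue_warning) is already established, so O(¬certify_dossier).
Premise 4 is O(¬open_valve → certify_dossier); contrapositively O(¬certify_dossier → open_valve). Since O(¬certify_dossier) holds, K gives O(open_valve).
The contrapositive of premise 3 (O(¬cease_operations → ¬open_valve)) is O(open_valve → cease_operations), and O(open_valve) is already established, so O(cease_operations).
Premise 9 is O(stow_gear → ¬cease_operations); contrapositively O(cease_operations → ¬stow_gear). Since O(cease_operations) holds, K gives O(¬stow_gear).
Premise 10, O(¬break_seal → stow_gear), contraposes to O(¬stow_gear → break_seal); with O(¬stow_gear) we get O(break_seal).
Premise 13, O(¬seal_memo → ¬break_seal), contraposes to O(break_seal → seal_memo); with O(break_seal) we get O(seal_memo).
Premises 1, 2, 5, 8, 11 do not contribute to this derivation.
Thus O(seal_memo), which is F(¬seal_memo): ¬seal_memo is forbidden.

Forbidden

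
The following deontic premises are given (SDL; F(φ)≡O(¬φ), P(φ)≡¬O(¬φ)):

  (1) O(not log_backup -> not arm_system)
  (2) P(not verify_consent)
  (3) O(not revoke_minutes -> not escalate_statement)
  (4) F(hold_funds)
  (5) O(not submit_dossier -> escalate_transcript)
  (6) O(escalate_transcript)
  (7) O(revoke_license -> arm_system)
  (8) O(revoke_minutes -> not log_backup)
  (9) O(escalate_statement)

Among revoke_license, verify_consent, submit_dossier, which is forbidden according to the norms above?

revoke_license

Premise 9 states O(escalate_statement) outright.
Premise 3 is O(not revoke_minutes -> not escalate_statement); contrapositively O(escalate_statement -> revoke_minutes). Since O(escalate_statement) holds, K gives O(revoke_minutes).
From O(revoke_minutes) and premise 8, O(revoke_minutes -> not log_backup), we obtain O(not log_backup).
With premise 1, O(not log_backup -> not arm_system), the K-axiom yields O(not arm_system).
Premise 7 is O(revoke_license -> arm_system); contrapositively O(not arm_system -> not revoke_license). Since O(not arm_system) holds, K gives O(not revoke_license).
So O(not revoke_license) holds, i.e. revoke_license is forbidden. None of the other listed options is forbidden under the premises.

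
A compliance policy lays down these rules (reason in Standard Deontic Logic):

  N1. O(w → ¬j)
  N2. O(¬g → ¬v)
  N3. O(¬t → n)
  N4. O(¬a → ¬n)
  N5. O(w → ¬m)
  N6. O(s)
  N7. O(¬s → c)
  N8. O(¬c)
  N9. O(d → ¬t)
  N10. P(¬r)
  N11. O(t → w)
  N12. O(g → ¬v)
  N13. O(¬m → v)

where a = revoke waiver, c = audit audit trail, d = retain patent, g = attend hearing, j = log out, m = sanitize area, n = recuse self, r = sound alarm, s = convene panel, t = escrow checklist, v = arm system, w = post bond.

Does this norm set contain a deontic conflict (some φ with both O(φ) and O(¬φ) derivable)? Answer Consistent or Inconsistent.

Premise 7 is O(¬s → c), but O(¬s) is not derivable from the premises, so it does not yield O(c).
So O(c) is not derivable, and the apparent clash with O(¬c) does not arise.
A world satisfying every obligation exists (e.g. a=true, c=false, d=false, g=false, j=false, m=true, n=true, r=false, s=true, t=false, v=false, w=false); no atom is both obligatory and forbidden, so the set is consistent.

Consistent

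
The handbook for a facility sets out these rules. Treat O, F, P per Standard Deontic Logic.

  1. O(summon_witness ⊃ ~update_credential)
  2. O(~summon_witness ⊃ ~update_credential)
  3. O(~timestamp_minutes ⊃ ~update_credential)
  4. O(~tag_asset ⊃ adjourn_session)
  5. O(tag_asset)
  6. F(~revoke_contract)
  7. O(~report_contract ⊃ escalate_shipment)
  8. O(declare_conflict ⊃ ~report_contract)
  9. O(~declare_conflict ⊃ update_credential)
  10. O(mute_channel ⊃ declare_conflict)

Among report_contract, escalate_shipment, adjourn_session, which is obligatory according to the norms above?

escalate_shipment

Premises 1 and 2 cover both cases: O(summon_witness ⊃ ~update_credential) and O(~summon_witness ⊃ ~update_credential). Since summon_witness ∨ ~summon_witness is a tautology, O(~update_credential) follows.
The contrapositive of premise 9 (O(~declare_conflict ⊃ update_credential)) is O(~update_credential ⊃ declare_conflict), and O(~update_credential) is already established, so O(declare_conflict).
From O(declare_conflict) and premise 8, O(declare_conflict ⊃ ~report_contract), we obtain O(~report_contract).
Applying K to premise 7 (O(~report_contract ⊃ escalate_shipment)) and O(~report_contract) yields O(escalate_shipment).
So O(escalate_shipment) holds — escalate_shipment is obligatory. None of the other listed options is made obligatory by any chain of premises.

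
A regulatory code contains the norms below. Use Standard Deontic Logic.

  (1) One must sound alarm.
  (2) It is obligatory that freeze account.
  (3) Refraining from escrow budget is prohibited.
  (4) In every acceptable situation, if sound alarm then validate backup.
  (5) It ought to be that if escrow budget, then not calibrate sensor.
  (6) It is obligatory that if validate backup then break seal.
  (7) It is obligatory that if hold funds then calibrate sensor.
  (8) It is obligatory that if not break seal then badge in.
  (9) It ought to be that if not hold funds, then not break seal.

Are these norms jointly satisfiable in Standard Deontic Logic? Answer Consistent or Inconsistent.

Premise 1 gives O(sound_alarm).
Premise 4 is O(sound_alarm → validate_backup); since O(sound_alarm), deontic closure gives O(validate_backup).
Applying K to premise 6 (O(validate_backup → break_seal)) and O(validate_backup) yields O(break_seal).
Premise 9 is O(¬hold_funds → ¬break_seal); contrapositively O(break_seal → hold_funds). Since O(break_seal) holds, K gives O(hold_funds).
Applying K to premise 7 (O(hold_funds → calibrate_sensor)) and O(hold_funds) yields O(calibrate_sensor).
The contrapositive of premise 5 (O(escrow_budget → ¬calibrate_sensor)) is O(calibrate_sensor → ¬escrow_budget), and O(calibrate_sensor) is already established, so O(¬escrow_budget).
Yet premise 3 is F(¬escrow_budget), i.e. O(escrow_budget).
We now have both O(¬escrow_budget) and O(escrow_budget) — escrow_budget is simultaneously obligatory and forbidden, violating the D-axiom.

Inconsistent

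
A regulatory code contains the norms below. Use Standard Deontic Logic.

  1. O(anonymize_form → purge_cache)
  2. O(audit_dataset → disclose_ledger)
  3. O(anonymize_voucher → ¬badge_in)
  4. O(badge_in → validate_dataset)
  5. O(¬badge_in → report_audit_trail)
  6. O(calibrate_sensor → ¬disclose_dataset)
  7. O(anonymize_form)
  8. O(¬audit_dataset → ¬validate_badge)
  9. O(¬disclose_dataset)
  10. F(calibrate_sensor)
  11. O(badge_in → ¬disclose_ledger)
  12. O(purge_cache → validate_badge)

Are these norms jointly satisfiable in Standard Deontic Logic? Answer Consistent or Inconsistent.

Premise 6 is O(calibrate_sensor → ¬disclose_dataset); even if O(¬disclose_dataset) held, inferring O(calibrate_sensor) would be affirming the consequent — invalid.
So O(calibrate_sensor) is not derivable, and the apparent clash with O(¬calibrate_sensor) does not arise.
A world satisfying every obligation exists (e.g. anonymize_form=true, anonymize_voucher=false, audit_dataset=true, badge_in=false, calibrate_sensor=false, disclose_dataset=false, disclose_ledger=true, purge_cache=true, report_audit_trail=true, validate_badge=true, validate_dataset=false); no atom is both obligatory and forbidden, so the set is consistent.

Consistent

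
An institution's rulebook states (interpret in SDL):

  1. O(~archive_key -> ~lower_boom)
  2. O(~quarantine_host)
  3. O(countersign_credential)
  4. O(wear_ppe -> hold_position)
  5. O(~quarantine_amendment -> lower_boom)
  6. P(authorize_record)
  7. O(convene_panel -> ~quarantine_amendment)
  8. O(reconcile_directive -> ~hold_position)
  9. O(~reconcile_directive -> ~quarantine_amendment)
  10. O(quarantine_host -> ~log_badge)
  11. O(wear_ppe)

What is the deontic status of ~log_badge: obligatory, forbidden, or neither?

Neither

Premise 10 is O(quarantine_host -> ~log_badge), but O(quarantine_host) is not derivable from the premises, so it does not yield O(~log_badge).
No premise or chain of K-axiom applications forces O(~log_badge), and none forces O(log_badge). So ~log_badge is neither obligatory nor forbidden under these norms.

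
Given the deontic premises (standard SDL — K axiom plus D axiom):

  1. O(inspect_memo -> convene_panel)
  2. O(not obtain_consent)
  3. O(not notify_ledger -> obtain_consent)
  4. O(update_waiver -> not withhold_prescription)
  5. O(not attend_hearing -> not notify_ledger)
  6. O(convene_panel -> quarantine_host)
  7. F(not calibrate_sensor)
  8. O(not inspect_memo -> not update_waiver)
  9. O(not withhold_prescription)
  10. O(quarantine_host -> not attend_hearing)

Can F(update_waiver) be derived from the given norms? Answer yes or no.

Premise 2 gives O(not obtain_consent).
Premise 3 is O(not notify_ledger -> obtain_consent); contrapositively O(not obtain_consent -> notify_ledger). Since O(not obtain_consent) holds, K gives O(notify_ledger).
Premise 5 is O(not attend_hearing -> not notify_ledger); contrapositively O(notify_ledger -> attend_hearing). Since O(notify_ledger) holds, K gives O(attend_hearing).
Premise 10, O(quarantine_host -> not attend_hearing), contraposes to O(attend_hearing -> not quarantine_host); with O(attend_hearing) we get O(not quarantine_host).
Premise 6, O(convene_panel -> quarantine_host), contraposes to O(not quarantine_host -> not convene_panel); with O(not quarantine_host) we get O(not convene_panel).
The contrapositive of premise 1 (O(inspect_memo -> convene_panel)) is O(not convene_panel -> not inspect_memo), and O(not convene_panel) is already established, so O(not inspect_memo).
With premise 8, O(not inspect_memo -> not update_waiver), the K-axiom yields O(not update_waiver).
Premises 4, 7, 9 do not contribute to this derivation.
So O(not update_waiver) holds, i.e. F(update_waiver). The claim follows.

Yes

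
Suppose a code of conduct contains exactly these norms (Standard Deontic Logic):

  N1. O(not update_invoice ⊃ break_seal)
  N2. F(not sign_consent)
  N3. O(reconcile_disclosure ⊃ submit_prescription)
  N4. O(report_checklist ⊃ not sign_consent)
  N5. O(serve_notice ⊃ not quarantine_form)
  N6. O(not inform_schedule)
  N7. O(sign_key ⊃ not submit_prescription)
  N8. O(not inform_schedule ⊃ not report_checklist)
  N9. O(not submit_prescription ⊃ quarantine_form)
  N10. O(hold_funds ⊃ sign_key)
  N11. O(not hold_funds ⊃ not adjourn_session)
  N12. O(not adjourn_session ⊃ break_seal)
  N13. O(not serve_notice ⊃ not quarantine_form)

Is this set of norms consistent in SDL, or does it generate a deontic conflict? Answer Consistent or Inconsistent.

Consistent

Premise 4 is O(report_checklist ⊃ not sign_consent), but O(report_checklist) is not derivable from the premises, so it does not yield O(not sign_consent).
So O(not sign_consent) is not derivable, and the apparent clash with O(sign_consent) does not arise.
A world satisfying every obligation exists (e.g. adjourn_session=false, break_seal=true, hold_funds=false, inform_schedule=false, quarantine_form=false, reconcile_disclosure=false, report_checklist=false, serve_notice=false, sign_consent=true, sign_key=false, submit_prescription=true, update_invoice=false); no atom is both obligatory and forbidden, so the set is consistent.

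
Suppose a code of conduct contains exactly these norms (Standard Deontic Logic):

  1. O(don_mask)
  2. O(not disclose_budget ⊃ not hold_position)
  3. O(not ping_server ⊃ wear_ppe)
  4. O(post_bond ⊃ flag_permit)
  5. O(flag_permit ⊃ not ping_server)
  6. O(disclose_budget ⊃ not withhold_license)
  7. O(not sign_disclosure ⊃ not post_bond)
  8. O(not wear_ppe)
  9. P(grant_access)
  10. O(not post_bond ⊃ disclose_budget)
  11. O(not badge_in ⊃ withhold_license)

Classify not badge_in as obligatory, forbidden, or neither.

Premise 8 states O(not wear_ppe) outright.
Premise 3, O(not ping_server ⊃ wear_ppe), contraposes to O(not wear_ppe ⊃ ping_server); with O(not wear_ppe) we get O(ping_server).
Premise 5, O(flag_permit ⊃ not ping_server), contraposes to O(ping_server ⊃ not flag_permit); with O(ping_server) we get O(not flag_permit).
Premise 4 is O(post_bond ⊃ flag_permit); contrapositively O(not flag_permit ⊃ not post_bond). Since O(not flag_permit) holds, K gives O(not post_bond).
Applying K to premise 10 (O(not post_bond ⊃ disclose_budget)) and O(not post_bond) yields O(disclose_budget).
With premise 6, O(disclose_budget ⊃ not withhold_license), the K-axiom yields O(not withhold_license).
Premise 11 is O(not badge_in ⊃ withhold_license); contrapositively O(not withhold_license ⊃ badge_in). Since O(not withhold_license) holds, K gives O(badge_in).
Premises 1, 2, 7, 9 do not contribute to this derivation.
Thus O(badge_in), which is F(not badge_in): not badge_in is forbidden.

Forbidden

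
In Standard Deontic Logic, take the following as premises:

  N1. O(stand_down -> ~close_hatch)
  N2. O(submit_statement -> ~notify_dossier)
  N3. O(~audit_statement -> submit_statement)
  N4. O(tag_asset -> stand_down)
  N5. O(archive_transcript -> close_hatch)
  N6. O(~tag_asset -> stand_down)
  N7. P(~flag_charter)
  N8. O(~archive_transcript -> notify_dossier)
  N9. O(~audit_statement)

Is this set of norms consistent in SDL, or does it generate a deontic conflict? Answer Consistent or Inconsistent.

Premises 4 and 6 are O(tag_asset -> stand_down) and O(~tag_asset -> stand_down); every ideal world satisfies tag_asset or ~tag_asset, so in either case stand_down holds — hence O(stand_down).
Premise 1 is O(stand_down -> ~close_hatch); since O(stand_down), deontic closure gives O(~close_hatch).
The contrapositive of premise 5 (O(archive_transcript -> close_hatch)) is O(~close_hatch -> ~archive_transcript), and O(~close_hatch) is already established, so O(~archive_transcript).
Premise 8 is O(~archive_transcript -> notify_dossier); since O(~archive_transcript), deontic closure gives O(notify_dossier).
Premise 2 is O(submit_statement -> ~notify_dossier); contrapositively O(notify_dossier -> ~submit_statement). Since O(notify_dossier) holds, K gives O(~submit_statement).
The contrapositive of premise 3 (O(~audit_statement -> submit_statement)) is O(~submit_statement -> audit_statement), and O(~submit_statement) is already established, so O(audit_statement).
However, premise 9 gives O(~audit_statement).
We now have both O(audit_statement) and O(~audit_statement) — audit_statement is simultaneously obligatory and forbidden, violating the D-axiom.

Inconsistent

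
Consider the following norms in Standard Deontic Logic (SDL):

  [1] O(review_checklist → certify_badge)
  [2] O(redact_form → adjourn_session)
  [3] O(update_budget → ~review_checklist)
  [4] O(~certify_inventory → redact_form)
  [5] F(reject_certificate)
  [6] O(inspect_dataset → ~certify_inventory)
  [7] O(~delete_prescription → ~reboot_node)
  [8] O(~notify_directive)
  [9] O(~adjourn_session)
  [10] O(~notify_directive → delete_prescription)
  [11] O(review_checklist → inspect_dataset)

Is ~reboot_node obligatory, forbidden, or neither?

Premise 7 is O(~delete_prescription → ~reboot_node), but O(~delete_prescription) is not derivable from the premises, so it does not yield O(~reboot_node).
No premise or chain of K-axiom applications forces O(~reboot_node), and none forces O(reboot_node). So ~reboot_node is neither obligatory nor forbidden under these norms.

Neither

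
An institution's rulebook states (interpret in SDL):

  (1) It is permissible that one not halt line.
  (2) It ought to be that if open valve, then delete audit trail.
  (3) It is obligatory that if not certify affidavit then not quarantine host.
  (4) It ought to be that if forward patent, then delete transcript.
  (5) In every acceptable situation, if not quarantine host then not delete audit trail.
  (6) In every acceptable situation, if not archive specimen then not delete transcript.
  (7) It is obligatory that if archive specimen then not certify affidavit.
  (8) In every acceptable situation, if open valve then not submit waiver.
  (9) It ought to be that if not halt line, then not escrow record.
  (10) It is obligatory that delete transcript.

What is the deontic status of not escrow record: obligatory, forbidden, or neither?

Premise 9 is O(¬halt_line → ¬escrow_record), but O(¬halt_line) is not derivable from the premises (the permission P(¬halt_line) asserts only ¬O(halt_line), not O(¬halt_line)), so it does not yield O(¬escrow_record).
No premise or chain of K-axiom applications forces O(¬escrow_record), and none forces O(escrow_record). So ¬escrow_record is neither obligatory nor forbidden under these norms.

Neither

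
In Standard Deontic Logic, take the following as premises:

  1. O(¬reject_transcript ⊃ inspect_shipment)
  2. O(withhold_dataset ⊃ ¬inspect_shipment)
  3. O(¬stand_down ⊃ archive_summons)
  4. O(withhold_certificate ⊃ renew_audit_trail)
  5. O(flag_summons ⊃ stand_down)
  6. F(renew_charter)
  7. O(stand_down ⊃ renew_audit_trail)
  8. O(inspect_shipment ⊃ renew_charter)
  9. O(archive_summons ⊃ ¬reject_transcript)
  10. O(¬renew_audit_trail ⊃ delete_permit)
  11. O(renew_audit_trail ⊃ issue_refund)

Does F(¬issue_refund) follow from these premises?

Yes

Premise 6 is F(renew_charter), i.e. O(¬renew_charter).
Premise 8, O(inspect_shipment ⊃ renew_charter), contraposes to O(¬renew_charter ⊃ ¬inspect_shipment); with O(¬renew_charter) we get O(¬inspect_shipment).
Premise 1, O(¬reject_transcript ⊃ inspect_shipment), contraposes to O(¬inspect_shipment ⊃ reject_transcript); with O(¬inspect_shipment) we get O(reject_transcript).
The contrapositive of premise 9 (O(archive_summons ⊃ ¬reject_transcript)) is O(reject_transcript ⊃ ¬archive_summons), and O(reject_transcript) is already established, so O(¬archive_summons).
Premise 3 is O(¬stand_down ⊃ archive_summons); contrapositively O(¬archive_summons ⊃ stand_down). Since O(¬archive_summons) holds, K gives O(stand_down).
Applying K to premise 7 (O(stand_down ⊃ renew_audit_trail)) and O(stand_down) yields O(renew_audit_trail).
Applying K to premise 11 (O(renew_audit_trail ⊃ issue_refund)) and O(renew_audit_trail) yields O(issue_refund).
Premises 2, 4, 5, 10 do not contribute to this derivation.
So O(issue_refund) holds, i.e. F(¬issue_refund). The claim follows.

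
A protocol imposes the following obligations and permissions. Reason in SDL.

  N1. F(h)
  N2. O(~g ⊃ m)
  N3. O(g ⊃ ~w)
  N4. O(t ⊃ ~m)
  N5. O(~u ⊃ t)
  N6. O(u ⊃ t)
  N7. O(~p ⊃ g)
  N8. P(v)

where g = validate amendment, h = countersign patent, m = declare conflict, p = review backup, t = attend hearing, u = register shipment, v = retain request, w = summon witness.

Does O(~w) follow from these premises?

Premises 5 and 6 cover both cases: O(~u ⊃ t) and O(u ⊃ t). Since ~u ∨ u is a tautology, O(t) follows.
Premise 4 is O(t ⊃ ~m); since O(t), deontic closure gives O(~m).
Premise 2, O(~g ⊃ m), contraposes to O(~m ⊃ g); with O(~m) we get O(g).
Applying K to premise 3 (O(g ⊃ ~w)) and O(g) yields O(~w).
Premises 1, 7, 8 do not contribute to this derivation.
So O(~w) follows.

Yes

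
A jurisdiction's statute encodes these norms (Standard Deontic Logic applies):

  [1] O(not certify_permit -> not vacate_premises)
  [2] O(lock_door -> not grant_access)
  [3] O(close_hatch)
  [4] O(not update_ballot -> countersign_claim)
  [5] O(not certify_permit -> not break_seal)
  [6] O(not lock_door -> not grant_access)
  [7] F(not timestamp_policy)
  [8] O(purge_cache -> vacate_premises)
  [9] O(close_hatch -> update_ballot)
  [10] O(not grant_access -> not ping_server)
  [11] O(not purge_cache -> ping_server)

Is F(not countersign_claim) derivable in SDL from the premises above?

No

Premise 4 is O(not update_ballot -> countersign_claim), but O(not update_ballot) is not derivable from the premises, so it does not yield O(countersign_claim).
No other premise forces O(countersign_claim). An ideal world satisfying every premise can still have not countersign_claim true, so F(not countersign_claim) is not derivable.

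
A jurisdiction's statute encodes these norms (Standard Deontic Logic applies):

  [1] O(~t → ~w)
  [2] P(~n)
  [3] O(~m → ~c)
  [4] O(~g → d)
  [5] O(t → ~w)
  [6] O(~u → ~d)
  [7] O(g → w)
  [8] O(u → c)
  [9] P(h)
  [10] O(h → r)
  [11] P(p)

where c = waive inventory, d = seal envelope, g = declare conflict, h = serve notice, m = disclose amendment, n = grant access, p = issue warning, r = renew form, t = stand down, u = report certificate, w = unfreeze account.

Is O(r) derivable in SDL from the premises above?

Premise 10 is O(h → r), but O(h) is not derivable from the premises (the permission P(h) asserts only ~O(~h), not O(h)), so it does not yield O(r).
No other premise forces O(r). An ideal world satisfying every premise can still have r false, so O(r) is not derivable.

No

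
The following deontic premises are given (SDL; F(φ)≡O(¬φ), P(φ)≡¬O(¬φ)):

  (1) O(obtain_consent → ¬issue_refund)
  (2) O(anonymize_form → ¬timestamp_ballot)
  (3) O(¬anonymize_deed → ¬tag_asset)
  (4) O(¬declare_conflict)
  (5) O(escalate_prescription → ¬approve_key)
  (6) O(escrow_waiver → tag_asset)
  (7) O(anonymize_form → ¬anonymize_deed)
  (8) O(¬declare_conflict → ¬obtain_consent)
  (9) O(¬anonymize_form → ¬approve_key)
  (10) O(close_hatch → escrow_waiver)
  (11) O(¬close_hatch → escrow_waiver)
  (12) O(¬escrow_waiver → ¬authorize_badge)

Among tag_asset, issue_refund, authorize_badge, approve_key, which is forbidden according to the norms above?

approve_key

Premises 10 and 11 are O(close_hatch → escrow_waiver) and O(¬close_hatch → escrow_waiver); every ideal world satisfies close_hatch or ¬close_hatch, so in either case escrow_waiver holds — hence O(escrow_waiver).
With premise 6, O(escrow_waiver → tag_asset), the K-axiom yields O(tag_asset).
Premise 3 is O(¬anonymize_deed → ¬tag_asset); contrapositively O(tag_asset → anonymize_deed). Since O(tag_asset) holds, K gives O(anonymize_deed).
The contrapositive of premise 7 (O(anonymize_form → ¬anonymize_deed)) is O(anonymize_deed → ¬anonymize_form), and O(anonymize_deed) is already established, so O(¬anonymize_form).
From O(¬anonymize_form) and premise 9, O(¬anonymize_form → ¬approve_key), we obtain O(¬approve_key).
So O(¬approve_key) holds, i.e. approve_key is forbidden. None of the other listed options is forbidden under the premises.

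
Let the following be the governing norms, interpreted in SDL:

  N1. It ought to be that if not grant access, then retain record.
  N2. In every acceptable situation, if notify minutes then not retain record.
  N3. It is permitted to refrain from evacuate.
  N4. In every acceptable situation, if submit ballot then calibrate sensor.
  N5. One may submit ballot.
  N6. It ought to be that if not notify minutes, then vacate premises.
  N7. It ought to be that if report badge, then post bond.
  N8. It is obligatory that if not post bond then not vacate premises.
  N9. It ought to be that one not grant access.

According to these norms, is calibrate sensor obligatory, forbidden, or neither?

Neither

Premise 4 is O(submit_ballot → calibrate_sensor), but O(submit_ballot) is not derivable from the premises (the permission P(submit_ballot) asserts only ¬O(¬submit_ballot), not O(submit_ballot)), so it does not yield O(calibrate_sensor).
No premise or chain of K-axiom applications forces O(calibrate_sensor), and none forces O(¬calibrate_sensor). So calibrate_sensor is neither obligatory nor forbidden under these norms.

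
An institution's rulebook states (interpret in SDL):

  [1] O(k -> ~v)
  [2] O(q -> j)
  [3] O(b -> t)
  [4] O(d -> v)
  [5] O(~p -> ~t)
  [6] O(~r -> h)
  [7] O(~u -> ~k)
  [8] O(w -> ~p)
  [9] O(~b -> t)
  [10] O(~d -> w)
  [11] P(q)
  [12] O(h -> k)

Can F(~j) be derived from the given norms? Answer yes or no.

Premise 2 is O(q -> j), but O(q) is not derivable from the premises (the permission P(q) asserts only ~O(~q), not O(q)), so it does not yield O(j).
No other premise forces O(j). An ideal world satisfying every premise can still have ~j true, so F(~j) is not derivable.

No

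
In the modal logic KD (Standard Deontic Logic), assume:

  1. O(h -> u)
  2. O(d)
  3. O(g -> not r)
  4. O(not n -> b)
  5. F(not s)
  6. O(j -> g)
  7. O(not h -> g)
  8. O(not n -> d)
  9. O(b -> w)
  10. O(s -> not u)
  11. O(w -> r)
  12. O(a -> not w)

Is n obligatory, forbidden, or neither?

Obligatory

F(not s) at premise 5 means O(s).
From O(s) and premise 10, O(s -> not u), we obtain O(not u).
Premise 1 is O(h -> u); contrapositively O(not u -> not h). Since O(not u) holds, K gives O(not h).
Applying K to premise 7 (O(not h -> g)) and O(not h) yields O(g).
From O(g) and premise 3, O(g -> not r), we obtain O(not r).
Premise 11 is O(w -> r); contrapositively O(not r -> not w). Since O(not r) holds, K gives O(not w).
Premise 9, O(b -> w), contraposes to O(not w -> not b); with O(not w) we get O(not b).
Premise 4, O(not n -> b), contraposes to O(not b -> n); with O(not b) we get O(n).
Premises 2, 6, 8, 12 do not contribute to this derivation.
Hence n is obligatory.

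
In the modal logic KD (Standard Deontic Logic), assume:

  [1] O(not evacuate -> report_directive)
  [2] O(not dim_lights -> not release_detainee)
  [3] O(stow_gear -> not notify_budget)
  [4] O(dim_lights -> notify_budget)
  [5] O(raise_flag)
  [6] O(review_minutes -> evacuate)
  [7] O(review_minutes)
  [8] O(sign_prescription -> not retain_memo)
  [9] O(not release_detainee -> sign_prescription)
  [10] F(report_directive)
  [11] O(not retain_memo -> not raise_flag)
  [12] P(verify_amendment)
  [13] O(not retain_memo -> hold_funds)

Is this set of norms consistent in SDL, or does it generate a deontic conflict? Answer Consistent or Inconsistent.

Consistent

Premise 1 is O(not evacuate -> report_directive), but O(not evacuate) is not derivable from the premises, so it does not yield O(report_directive).
So O(report_directive) is not derivable, and the apparent clash with O(not report_directive) does not arise.
A world satisfying every obligation exists (e.g. dim_lights=true, evacuate=true, hold_funds=false, notify_budget=true, raise_flag=true, release_detainee=true, report_directive=false, retain_memo=true, review_minutes=true, sign_prescription=false, stow_gear=false, verify_amendment=false); no atom is both obligatory and forbidden, so the set is consistent.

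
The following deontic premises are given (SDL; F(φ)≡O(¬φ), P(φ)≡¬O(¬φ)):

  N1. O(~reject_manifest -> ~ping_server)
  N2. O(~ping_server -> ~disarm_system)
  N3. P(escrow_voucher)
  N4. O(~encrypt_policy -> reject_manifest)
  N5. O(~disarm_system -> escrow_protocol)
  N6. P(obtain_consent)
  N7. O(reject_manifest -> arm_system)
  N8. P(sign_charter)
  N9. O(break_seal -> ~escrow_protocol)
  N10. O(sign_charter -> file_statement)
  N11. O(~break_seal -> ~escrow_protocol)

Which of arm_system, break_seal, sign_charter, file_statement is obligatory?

Premises 9 and 11 are O(break_seal -> ~escrow_protocol) and O(~break_seal -> ~escrow_protocol); every ideal world satisfies break_seal or ~break_seal, so in either case ~escrow_protocol holds — hence O(~escrow_protocol).
The contrapositive of premise 5 (O(~disarm_system -> escrow_protocol)) is O(~escrow_protocol -> disarm_system), and O(~escrow_protocol) is already established, so O(disarm_system).
The contrapositive of premise 2 (O(~ping_server -> ~disarm_system)) is O(disarm_system -> ping_server), and O(disarm_system) is already established, so O(ping_server).
Premise 1 is O(~reject_manifest -> ~ping_server); contrapositively O(ping_server -> reject_manifest). Since O(ping_server) holds, K gives O(reject_manifest).
From O(reject_manifest) and premise 7, O(reject_manifest -> arm_system), we obtain O(arm_system).
So O(arm_system) holds — arm_system is obligatory. None of the other listed options is made obligatory by any chain of premises.

arm_system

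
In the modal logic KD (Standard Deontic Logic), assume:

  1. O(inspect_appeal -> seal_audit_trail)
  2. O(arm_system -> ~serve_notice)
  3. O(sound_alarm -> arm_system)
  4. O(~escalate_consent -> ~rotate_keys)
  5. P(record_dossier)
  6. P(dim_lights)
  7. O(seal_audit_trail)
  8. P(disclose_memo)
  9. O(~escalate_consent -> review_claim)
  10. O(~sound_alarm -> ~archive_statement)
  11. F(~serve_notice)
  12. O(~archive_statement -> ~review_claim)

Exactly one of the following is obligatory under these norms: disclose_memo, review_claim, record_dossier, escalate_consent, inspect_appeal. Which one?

Premise 11, F(~serve_notice), is equivalent to O(serve_notice).
The contrapositive of premise 2 (O(arm_system -> ~serve_notice)) is O(serve_notice -> ~arm_system), and O(serve_notice) is already established, so O(~arm_system).
Premise 3, O(sound_alarm -> arm_system), contraposes to O(~arm_system -> ~sound_alarm); with O(~arm_system) we get O(~sound_alarm).
Premise 10 is O(~sound_alarm -> ~archive_statement); since O(~sound_alarm), deontic closure gives O(~archive_statement).
With premise 12, O(~archive_statement -> ~review_claim), the K-axiom yields O(~review_claim).
Premise 9 is O(~escalate_consent -> review_claim); contrapositively O(~review_claim -> escalate_consent). Since O(~review_claim) holds, K gives O(escalate_consent).
So O(escalate_consent) holds — escalate_consent is obligatory. None of the other listed options is made obligatory by any chain of premises.

escalate_consent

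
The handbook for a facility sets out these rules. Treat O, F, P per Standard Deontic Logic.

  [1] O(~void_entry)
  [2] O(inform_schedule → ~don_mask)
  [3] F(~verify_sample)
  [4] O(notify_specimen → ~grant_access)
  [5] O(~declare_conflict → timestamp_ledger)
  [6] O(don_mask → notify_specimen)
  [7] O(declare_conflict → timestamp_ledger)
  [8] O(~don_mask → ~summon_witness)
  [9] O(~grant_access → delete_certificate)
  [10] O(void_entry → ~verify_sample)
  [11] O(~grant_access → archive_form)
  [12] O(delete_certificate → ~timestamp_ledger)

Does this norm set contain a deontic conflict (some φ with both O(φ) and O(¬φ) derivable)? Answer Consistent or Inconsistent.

Consistent

Premise 10 is O(void_entry → ~verify_sample), but O(void_entry) is not derivable from the premises, so it does not yield O(~verify_sample).
So O(~verify_sample) is not derivable, and the apparent clash with O(verify_sample) does not arise.
A world satisfying every obligation exists (e.g. archive_form=false, declare_conflict=false, delete_certificate=false, don_mask=false, grant_access=true, inform_schedule=false, notify_specimen=false, summon_witness=false, timestamp_ledger=true, verify_sample=true, void_entry=false); no atom is both obligatory and forbidden, so the set is consistent.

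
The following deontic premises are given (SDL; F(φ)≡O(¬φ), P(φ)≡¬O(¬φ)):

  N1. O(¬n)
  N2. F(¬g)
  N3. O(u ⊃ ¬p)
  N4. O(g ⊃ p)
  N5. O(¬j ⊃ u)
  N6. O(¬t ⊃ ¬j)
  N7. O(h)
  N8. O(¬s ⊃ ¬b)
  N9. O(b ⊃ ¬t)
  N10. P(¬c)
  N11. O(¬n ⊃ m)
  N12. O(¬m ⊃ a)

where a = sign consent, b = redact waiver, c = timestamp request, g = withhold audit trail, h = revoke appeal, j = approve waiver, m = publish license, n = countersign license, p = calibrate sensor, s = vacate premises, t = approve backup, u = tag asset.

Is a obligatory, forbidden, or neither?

Premise 12 is O(¬m ⊃ a), but O(¬m) is not derivable from the premises, so it does not yield O(a).
No premise or chain of K-axiom applications forces O(a), and none forces O(¬a). So a is neither obligatory nor forbidden under these norms.

Neither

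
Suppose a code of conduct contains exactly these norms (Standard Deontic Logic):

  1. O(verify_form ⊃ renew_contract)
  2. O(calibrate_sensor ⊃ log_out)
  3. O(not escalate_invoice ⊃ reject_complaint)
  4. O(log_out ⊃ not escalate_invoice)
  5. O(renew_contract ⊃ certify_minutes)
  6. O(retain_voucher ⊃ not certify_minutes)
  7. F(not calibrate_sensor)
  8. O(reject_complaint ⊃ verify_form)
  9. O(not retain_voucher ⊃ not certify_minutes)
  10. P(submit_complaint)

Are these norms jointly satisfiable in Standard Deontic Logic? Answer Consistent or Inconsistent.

Inconsistent

Premises 6 and 9 are O(retain_voucher ⊃ not certify_minutes) and O(not retain_voucher ⊃ not certify_minutes); every ideal world satisfies retain_voucher or not retain_voucher, so in either case not certify_minutes holds — hence O(not certify_minutes).
The contrapositive of premise 5 (O(renew_contract ⊃ certify_minutes)) is O(not certify_minutes ⊃ not renew_contract), and O(not certify_minutes) is already established, so O(not renew_contract).
The contrapositive of premise 1 (O(verify_form ⊃ renew_contract)) is O(not renew_contract ⊃ not verify_form), and O(not renew_contract) is already established, so O(not verify_form).
The contrapositive of premise 8 (O(reject_complaint ⊃ verify_form)) is O(not verify_form ⊃ not reject_complaint), and O(not verify_form) is already established, so O(not reject_complaint).
Premise 3 is O(not escalate_invoice ⊃ reject_complaint); contrapositively O(not reject_complaint ⊃ escalate_invoice). Since O(not reject_complaint) holds, K gives O(escalate_invoice).
Premise 4, O(log_out ⊃ not escalate_invoice), contraposes to O(escalate_invoice ⊃ not log_out); with O(escalate_invoice) we get O(not log_out).
Premise 2, O(calibrate_sensor ⊃ log_out), contraposes to O(not log_out ⊃ not calibrate_sensor); with O(not log_out) we get O(not calibrate_sensor).
However, F(not calibrate_sensor) at premise 7 amounts to O(calibrate_sensor).
We now have both O(not calibrate_sensor) and O(calibrate_sensor) — calibrate_sensor is simultaneously obligatory and forbidden, violating the D-axiom.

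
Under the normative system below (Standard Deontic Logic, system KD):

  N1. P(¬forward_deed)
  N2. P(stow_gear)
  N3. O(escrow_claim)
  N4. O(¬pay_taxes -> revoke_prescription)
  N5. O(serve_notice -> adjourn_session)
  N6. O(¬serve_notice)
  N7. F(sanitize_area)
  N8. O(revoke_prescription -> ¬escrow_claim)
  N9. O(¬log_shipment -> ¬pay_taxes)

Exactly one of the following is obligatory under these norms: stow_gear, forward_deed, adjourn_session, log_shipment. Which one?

log_shipment

Premise 3 states O(escrow_claim) outright.
Premise 8 is O(revoke_prescription -> ¬escrow_claim); contrapositively O(escrow_claim -> ¬revoke_prescription). Since O(escrow_claim) holds, K gives O(¬revoke_prescription).
The contrapositive of premise 4 (O(¬pay_taxes -> revoke_prescription)) is O(¬revoke_prescription -> pay_taxes), and O(¬revoke_prescription) is already established, so O(pay_taxes).
Premise 9, O(¬log_shipment -> ¬pay_taxes), contraposes to O(pay_taxes -> log_shipment); with O(pay_taxes) we get O(log_shipment).
So O(log_shipment) holds — log_shipment is obligatory. None of the other listed options is made obligatory by any chain of premises.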